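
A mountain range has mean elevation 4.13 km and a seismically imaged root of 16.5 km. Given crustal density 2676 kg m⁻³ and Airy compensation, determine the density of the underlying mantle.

Airy balance: ρ_c h = (ρ_m − ρ_c) r → ρ_m = ρ_c (1 + h/r).
ρ_m = 2676 × (1 + 4.13 km/16.5 km) = 3350 kg m⁻³.

3350 kg m⁻³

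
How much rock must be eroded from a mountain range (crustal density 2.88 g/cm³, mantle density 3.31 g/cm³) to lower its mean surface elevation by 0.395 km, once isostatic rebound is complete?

Net drop Δ = e − u = e − e ρ_c/ρ_m = e (ρ_m − ρ_c)/ρ_m.
e = Δ ρ_m/(ρ_m − ρ_c) = 0.395 km × 3.31/0.43 = 3.04 km.

3.04 km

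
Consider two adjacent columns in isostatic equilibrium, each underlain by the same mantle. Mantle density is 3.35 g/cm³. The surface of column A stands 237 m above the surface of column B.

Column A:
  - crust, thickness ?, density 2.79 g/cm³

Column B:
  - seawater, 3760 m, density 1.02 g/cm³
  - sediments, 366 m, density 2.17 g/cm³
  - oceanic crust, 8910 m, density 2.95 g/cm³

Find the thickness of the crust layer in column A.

Take the compensation level at the base of the deeper column (depth z_c below the surface of column A) and equate Σ ρ_i t_i down to z_c; mantle fills any gap and the z_c terms cancel.
Column A: x×2.79 + (z_c − 0 − x)×3.35
Column B: 237×0 + 3760×1.02 + 366×2.17 + 8910×2.95 + (z_c − 237 − 13036)×3.35
The z_c×3.35 term appears on both sides and cancels. Collect the known terms of each column as K = Σ(ρt)_known − 3.35 × (depth of known layers): K_A = 0 − 3.35×0 = 0; K_B = 30913.92 − 3.35×(237 + 13036) = −13550.63.
Balance: K_A − x×(3.35 − 2.79) = K_B, so x = (K_A − K_B)/(3.35 − 2.79) = 13550.6/0.56 = 24200 m.

24200 m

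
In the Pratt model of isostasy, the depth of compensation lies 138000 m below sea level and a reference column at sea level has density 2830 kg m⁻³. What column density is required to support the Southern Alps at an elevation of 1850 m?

Pratt balance: ρ_ref D = ρ (D + h).
ρ = ρ_ref D/(D + h) = 2830 × 138000 m/(138000 m + 1850 m) = 2790 kg m⁻³.

2790 kg m⁻³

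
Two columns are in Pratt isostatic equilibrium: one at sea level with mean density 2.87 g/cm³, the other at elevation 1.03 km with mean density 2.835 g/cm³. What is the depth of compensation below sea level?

83.4 km

ρ_ref D = ρ (D + h) → D (ρ_ref − ρ) = ρ h.
D = ρ h/(ρ_ref − ρ) = 2.835 × 1.03 km/(2.87 − 2.835) = 83.4 km.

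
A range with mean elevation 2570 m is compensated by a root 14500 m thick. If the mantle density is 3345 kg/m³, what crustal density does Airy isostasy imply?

2840 kg/m³

ρ_c h = (ρ_m − ρ_c) r → ρ_c (h + r) = ρ_m r → ρ_c = ρ_m r / (h + r).
ρ_c = 3345 × 14500 m / (2570 m + 14500 m) = 2840 kg/m³.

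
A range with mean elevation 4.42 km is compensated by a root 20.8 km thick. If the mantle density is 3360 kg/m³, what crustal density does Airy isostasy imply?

ρ_c h = (ρ_m − ρ_c) r → ρ_c (h + r) = ρ_m r → ρ_c = ρ_m r / (h + r).
ρ_c = 3360 × 20.8 km / (4.42 km + 20.8 km) = 2770 kg/m³.

2770 kg/m³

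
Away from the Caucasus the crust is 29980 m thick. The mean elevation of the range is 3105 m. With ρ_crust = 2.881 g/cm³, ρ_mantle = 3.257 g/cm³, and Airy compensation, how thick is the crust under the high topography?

56900 m

Root depth r = h ρ_c / (ρ_m − ρ_c) = 3105 m × 2.881 / 0.376 = 23790 m.
Total thickness = T + h + r = 29980 m + 3105 m + 23790 m = 56900 m.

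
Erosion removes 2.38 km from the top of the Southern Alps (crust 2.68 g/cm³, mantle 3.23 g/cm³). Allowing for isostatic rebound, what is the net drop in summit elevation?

0.405 km

Rebound u = e ρ_c/ρ_m = 2.38 km × 2.68/3.23 = 1.975 km.
Net surface drop = e − u = 2.38 km − 1.975 km = e (ρ_m − ρ_c)/ρ_m = 0.405 km.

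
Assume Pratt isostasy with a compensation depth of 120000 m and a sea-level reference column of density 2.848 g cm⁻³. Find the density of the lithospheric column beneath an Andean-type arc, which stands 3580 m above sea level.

2.77 g cm⁻³

Pratt balance: ρ_ref D = ρ (D + h).
ρ = ρ_ref D/(D + h) = 2.848 × 120000 m/(120000 m + 3580 m) = 2.77 g cm⁻³.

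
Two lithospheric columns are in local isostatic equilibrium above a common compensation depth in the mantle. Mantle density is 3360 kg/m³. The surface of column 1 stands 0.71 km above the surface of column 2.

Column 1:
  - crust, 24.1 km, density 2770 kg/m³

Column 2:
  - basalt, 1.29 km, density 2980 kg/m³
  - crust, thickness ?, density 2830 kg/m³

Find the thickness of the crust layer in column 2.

Take the compensation level at the base of the deeper column (depth z_c below the surface of column 1) and equate Σ ρ_i t_i down to z_c; mantle fills any gap and the z_c terms cancel.
Column 1: 24.1×2770 + (z_c − 24.1)×3360
Column 2: 0.71×0 + 1.29×2980 + x×2830 + (z_c − 0.71 − 1.29 − x)×3360
The z_c×3360 term appears on both sides and cancels. Collect the known terms of each column as K = Σ(ρt)_known − 3360 × (depth of known layers): K_1 = 66757 − 3360×24.1 = −14219; K_2 = 3844.2 − 3360×(0.71 + 1.29) = −2875.8.
Balance: K_1 = K_2 − x×(3360 − 2830), so x = (K_2 − K_1)/(3360 − 2830) = 11343.2/530 = 21.4 km.

21.4 km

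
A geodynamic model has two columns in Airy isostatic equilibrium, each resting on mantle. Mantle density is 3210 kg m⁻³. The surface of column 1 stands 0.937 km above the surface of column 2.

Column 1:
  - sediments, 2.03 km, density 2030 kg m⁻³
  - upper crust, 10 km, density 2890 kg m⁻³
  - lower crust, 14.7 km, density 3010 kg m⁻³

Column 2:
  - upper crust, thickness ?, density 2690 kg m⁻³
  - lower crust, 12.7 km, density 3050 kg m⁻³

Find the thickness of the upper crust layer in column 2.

Take the compensation level at the base of the deeper column (depth z_c below the surface of column 1) and equate Σ ρ_i t_i down to z_c; mantle fills any gap and the z_c terms cancel.
Column 1: 2.03×2030 + 10×2890 + 14.7×3010 + (z_c − 26.73)×3210
Column 2: 0.937×0 + x×2690 + 12.7×3050 + (z_c − 0.937 − 12.7 − x)×3210
The z_c×3210 term appears on both sides and cancels. Collect the known terms of each column as K = Σ(ρt)_known − 3210 × (depth of known layers): K_1 = 77267.9 − 3210×26.73 = −8535.4; K_2 = 38735 − 3210×(0.937 + 12.7) = −5039.77.
Balance: K_1 = K_2 − x×(3210 − 2690), so x = (K_2 − K_1)/(3210 − 2690) = 3495.63/520 = 6.72 km.

6.72 km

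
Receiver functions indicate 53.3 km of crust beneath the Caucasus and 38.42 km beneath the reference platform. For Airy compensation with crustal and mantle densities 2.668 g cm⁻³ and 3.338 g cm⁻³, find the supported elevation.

Excess crust Δ = 53.3 km − 38.42 km = 14.88 km, split between elevation h and root r with h + r = Δ.
Airy balance ρ_c h = (ρ_m − ρ_c) r gives r = h ρ_c/(ρ_m − ρ_c), so h (1 + ρ_c/(ρ_m − ρ_c)) = Δ, i.e. h = Δ (ρ_m − ρ_c)/ρ_m.
h = 14.88 km × 0.67/3.338 = 2.99 km.

2.99 km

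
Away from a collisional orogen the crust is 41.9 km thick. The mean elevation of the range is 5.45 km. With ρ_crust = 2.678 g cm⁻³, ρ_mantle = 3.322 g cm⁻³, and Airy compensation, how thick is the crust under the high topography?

70 km

Root depth r = h ρ_c / (ρ_m − ρ_c) = 5.45 km × 2.678 / 0.644 = 22.66 km.
Total thickness = T + h + r = 41.9 km + 5.45 km + 22.66 km = 70 km.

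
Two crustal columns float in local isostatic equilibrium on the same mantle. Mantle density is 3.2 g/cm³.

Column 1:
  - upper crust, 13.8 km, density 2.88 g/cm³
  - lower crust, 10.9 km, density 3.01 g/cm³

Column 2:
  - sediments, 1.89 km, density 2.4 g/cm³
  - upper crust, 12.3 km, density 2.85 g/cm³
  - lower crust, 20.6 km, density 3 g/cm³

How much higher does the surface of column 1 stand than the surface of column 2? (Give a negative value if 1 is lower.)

−1.08 km

For any compensation level in the mantle, the mantle terms cancel and isostasy reduces to e = (Σt_1 − Σt_2) − (Σ(ρt)_1 − Σ(ρt)_2) / ρ_m.
Σt_1 = 24.7 km; Σt_2 = 34.79 km; Σ(ρt)_1 = 72.553; Σ(ρt)_2 = 101.391 (in km·g/cm³).
e = (24.7 − 34.79) − (72.553 − 101.391) / 3.2 = −1.08 km.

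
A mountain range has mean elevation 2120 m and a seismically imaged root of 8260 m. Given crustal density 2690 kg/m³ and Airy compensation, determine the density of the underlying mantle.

3380 kg/m³

Airy balance: ρ_c h = (ρ_m − ρ_c) r → ρ_m = ρ_c (1 + h/r).
ρ_m = 2690 × (1 + 2120 m/8260 m) = 3380 kg/m³.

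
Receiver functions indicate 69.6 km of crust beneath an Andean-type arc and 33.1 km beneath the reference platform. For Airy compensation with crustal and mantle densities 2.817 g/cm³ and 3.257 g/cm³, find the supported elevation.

Excess crust Δ = 69.6 km − 33.1 km = 36.5 km, split between elevation h and root r with h + r = Δ.
Airy balance ρ_c h = (ρ_m − ρ_c) r gives r = h ρ_c/(ρ_m − ρ_c), so h (1 + ρ_c/(ρ_m − ρ_c)) = Δ, i.e. h = Δ (ρ_m − ρ_c)/ρ_m.
h = 36.5 km × 0.44/3.257 = 4.93 km.

4.93 km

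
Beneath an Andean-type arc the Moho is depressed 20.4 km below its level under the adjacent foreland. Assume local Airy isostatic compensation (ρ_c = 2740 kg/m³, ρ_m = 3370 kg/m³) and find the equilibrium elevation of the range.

4.69 km

Isostatic balance requires: ρ_c h = (ρ_m − ρ_c) r.
h = r (ρ_m − ρ_c) / ρ_c = 20.4 km × (3370 − 2740) / 2740 = 4.69 km.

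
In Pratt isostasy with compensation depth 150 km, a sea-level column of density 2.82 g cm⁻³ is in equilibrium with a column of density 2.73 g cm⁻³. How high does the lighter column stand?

ρ_ref D = ρ (D + h) → h = D (ρ_ref − ρ)/ρ.
h = 150 km × (2.82 − 2.73)/2.73 = 4.95 km.

4.95 km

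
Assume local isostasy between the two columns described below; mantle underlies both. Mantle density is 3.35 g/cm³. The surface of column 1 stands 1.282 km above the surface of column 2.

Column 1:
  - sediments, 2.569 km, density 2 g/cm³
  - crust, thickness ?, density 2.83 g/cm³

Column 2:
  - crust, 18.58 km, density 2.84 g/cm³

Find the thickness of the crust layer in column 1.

Take the compensation level at the base of the deeper column (depth z_c below the surface of column 1) and equate Σ ρ_i t_i down to z_c; mantle fills any gap and the z_c terms cancel.
Column 1: 2.569×2 + x×2.83 + (z_c − 2.569 − x)×3.35
Column 2: 1.282×0 + 18.58×2.84 + (z_c − 1.282 − 18.58)×3.35
The z_c×3.35 term appears on both sides and cancels. Collect the known terms of each column as K = Σ(ρt)_known − 3.35 × (depth of known layers): K_1 = 5.138 − 3.35×2.569 = −3.46815; K_2 = 52.7672 − 3.35×(1.282 + 18.58) = −13.7705.
Balance: K_1 − x×(3.35 − 2.83) = K_2, so x = (K_1 − K_2)/(3.35 − 2.83) = 10.3023/0.52 = 19.8 km.

19.8 km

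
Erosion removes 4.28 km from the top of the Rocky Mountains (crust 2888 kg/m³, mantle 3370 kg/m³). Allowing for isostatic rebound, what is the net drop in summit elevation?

Rebound u = e ρ_c/ρ_m = 4.28 km × 2888/3370 = 3.668 km.
Net surface drop = e − u = 4.28 km − 3.668 km = e (ρ_m − ρ_c)/ρ_m = 0.612 km.

0.612 km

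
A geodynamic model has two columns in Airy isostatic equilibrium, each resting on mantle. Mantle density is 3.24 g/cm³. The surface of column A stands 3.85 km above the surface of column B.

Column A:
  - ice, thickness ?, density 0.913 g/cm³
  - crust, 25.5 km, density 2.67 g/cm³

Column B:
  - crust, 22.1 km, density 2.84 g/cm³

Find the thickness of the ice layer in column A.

2.91 km

Take the compensation level at the base of the deeper column (depth z_c below the surface of column A) and equate Σ ρ_i t_i down to z_c; mantle fills any gap and the z_c terms cancel.
Column A: x×0.913 + 25.5×2.67 + (z_c − 25.5 − x)×3.24
Column B: 3.85×0 + 22.1×2.84 + (z_c − 3.85 − 22.1)×3.24
The z_c×3.24 term appears on both sides and cancels. Collect the known terms of each column as K = Σ(ρt)_known − 3.24 × (depth of known layers): K_A = 68.085 − 3.24×25.5 = −14.535; K_B = 62.764 − 3.24×(3.85 + 22.1) = −21.314.
Balance: K_A − x×(3.24 − 0.913) = K_B, so x = (K_A − K_B)/(3.24 − 0.913) = 6.779/2.327 = 2.91 km.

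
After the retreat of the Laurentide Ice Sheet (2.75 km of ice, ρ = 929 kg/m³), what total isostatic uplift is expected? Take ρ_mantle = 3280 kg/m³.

0.779 km

Removing the load lets mantle flow back in; uplift u satisfies ρ_ice t = ρ_m u.
u = t ρ_ice/ρ_m = 2.75 km × 929/3280 = 0.779 km.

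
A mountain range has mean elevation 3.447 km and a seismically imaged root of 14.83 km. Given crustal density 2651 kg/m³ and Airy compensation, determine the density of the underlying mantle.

Airy balance: ρ_c h = (ρ_m − ρ_c) r → ρ_m = ρ_c (1 + h/r).
ρ_m = 2651 × (1 + 3.447 km/14.83 km) = 3270 kg/m³.

3270 kg/m³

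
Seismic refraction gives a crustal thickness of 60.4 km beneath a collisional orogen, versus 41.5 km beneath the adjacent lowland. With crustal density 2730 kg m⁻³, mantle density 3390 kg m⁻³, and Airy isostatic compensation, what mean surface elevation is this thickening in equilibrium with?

Excess crust Δ = 60.4 km − 41.5 km = 18.9 km, split between elevation h and root r with h + r = Δ.
Airy balance ρ_c h = (ρ_m − ρ_c) r gives r = h ρ_c/(ρ_m − ρ_c), so h (1 + ρ_c/(ρ_m − ρ_c)) = Δ, i.e. h = Δ (ρ_m − ρ_c)/ρ_m.
h = 18.9 km × 660/3390 = 3.68 km.

3.68 km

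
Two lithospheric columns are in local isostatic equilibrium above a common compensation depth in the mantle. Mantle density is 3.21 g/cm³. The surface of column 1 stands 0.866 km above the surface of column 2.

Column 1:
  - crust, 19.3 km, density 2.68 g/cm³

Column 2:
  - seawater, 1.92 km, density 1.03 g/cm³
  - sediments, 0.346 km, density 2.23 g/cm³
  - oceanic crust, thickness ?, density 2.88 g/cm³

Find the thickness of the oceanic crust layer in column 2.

Take the compensation level at the base of the deeper column (depth z_c below the surface of column 1) and equate Σ ρ_i t_i down to z_c; mantle fills any gap and the z_c terms cancel.
Column 1: 19.3×2.68 + (z_c − 19.3)×3.21
Column 2: 0.866×0 + 1.92×1.03 + 0.346×2.23 + x×2.88 + (z_c − 0.866 − 2.266 − x)×3.21
The z_c×3.21 term appears on both sides and cancels. Collect the known terms of each column as K = Σ(ρt)_known − 3.21 × (depth of known layers): K_1 = 51.724 − 3.21×19.3 = −10.229; K_2 = 2.74918 − 3.21×(0.866 + 2.266) = −7.30454.
Balance: K_1 = K_2 − x×(3.21 − 2.88), so x = (K_2 − K_1)/(3.21 − 2.88) = 2.92446/0.33 = 8.86 km.

8.86 km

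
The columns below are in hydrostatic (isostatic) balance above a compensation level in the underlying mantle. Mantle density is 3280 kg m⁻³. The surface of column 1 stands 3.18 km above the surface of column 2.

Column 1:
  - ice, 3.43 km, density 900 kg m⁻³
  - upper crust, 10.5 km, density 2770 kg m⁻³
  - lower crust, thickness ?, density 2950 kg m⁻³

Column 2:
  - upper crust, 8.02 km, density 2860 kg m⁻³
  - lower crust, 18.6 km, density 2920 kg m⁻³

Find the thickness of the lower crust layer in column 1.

21.1 km

Take the compensation level at the base of the deeper column (depth z_c below the surface of column 1) and equate Σ ρ_i t_i down to z_c; mantle fills any gap and the z_c terms cancel.
Column 1: 3.43×900 + 10.5×2770 + x×2950 + (z_c − 13.93 − x)×3280
Column 2: 3.18×0 + 8.02×2860 + 18.6×2920 + (z_c − 3.18 − 26.62)×3280
The z_c×3280 term appears on both sides and cancels. Collect the known terms of each column as K = Σ(ρt)_known − 3280 × (depth of known layers): K_1 = 32172 − 3280×13.93 = −13518.4; K_2 = 77249.2 − 3280×(3.18 + 26.62) = −20494.8.
Balance: K_1 − x×(3280 − 2950) = K_2, so x = (K_1 − K_2)/(3280 − 2950) = 6976.4/330 = 21.1 km.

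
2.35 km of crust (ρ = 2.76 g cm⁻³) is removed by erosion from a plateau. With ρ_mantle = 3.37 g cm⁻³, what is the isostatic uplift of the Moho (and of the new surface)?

Unloading: uplift u = e ρ_c/ρ_m = 2.35 km × 2.76/3.37 = 1.92 km.

1.92 km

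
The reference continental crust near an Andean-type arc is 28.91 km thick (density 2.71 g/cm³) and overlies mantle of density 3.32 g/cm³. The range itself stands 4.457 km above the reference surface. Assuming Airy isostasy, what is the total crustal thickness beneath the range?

53.2 km

Root depth r = h ρ_c / (ρ_m − ρ_c) = 4.457 km × 2.71 / 0.61 = 19.8 km.
Total thickness = T + h + r = 28.91 km + 4.457 km + 19.8 km = 53.2 km.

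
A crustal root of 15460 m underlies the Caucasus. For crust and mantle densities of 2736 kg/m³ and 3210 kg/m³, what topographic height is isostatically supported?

2680 m

For local isostatic compensation: ρ_c h = (ρ_m − ρ_c) r.
h = r (ρ_m − ρ_c) / ρ_c = 15460 m × (3210 − 2736) / 2736 = 2680 m.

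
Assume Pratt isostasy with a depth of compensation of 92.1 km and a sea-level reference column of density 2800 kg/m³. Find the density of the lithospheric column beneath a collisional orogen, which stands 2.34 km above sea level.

2730 kg/m³

Pratt balance: ρ_ref D = ρ (D + h).
ρ = ρ_ref D/(D + h) = 2800 × 92.1 km/(92.1 km + 2.34 km) = 2730 kg/m³.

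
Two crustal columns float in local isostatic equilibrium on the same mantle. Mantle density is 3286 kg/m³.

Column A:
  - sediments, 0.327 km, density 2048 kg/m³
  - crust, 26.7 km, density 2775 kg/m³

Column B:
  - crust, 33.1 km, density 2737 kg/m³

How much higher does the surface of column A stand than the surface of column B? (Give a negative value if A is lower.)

For any compensation level in the mantle, the mantle terms cancel and isostasy reduces to e = (Σt_A − Σt_B) − (Σ(ρt)_A − Σ(ρt)_B) / ρ_m.
Σt_A = 27.027 km; Σt_B = 33.1 km; Σ(ρt)_A = 74762.196; Σ(ρt)_B = 90594.7 (in km·kg/m³).
e = (27.027 − 33.1) − (74762.196 − 90594.7) / 3286 = −1.25 km.

−1.25 km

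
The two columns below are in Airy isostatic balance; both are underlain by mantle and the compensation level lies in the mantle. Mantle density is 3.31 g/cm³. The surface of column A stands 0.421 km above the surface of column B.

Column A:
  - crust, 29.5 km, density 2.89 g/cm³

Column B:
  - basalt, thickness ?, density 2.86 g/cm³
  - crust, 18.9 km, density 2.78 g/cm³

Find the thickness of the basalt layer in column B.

2.18 km

Take the compensation level at the base of the deeper column (depth z_c below the surface of column A) and equate Σ ρ_i t_i down to z_c; mantle fills any gap and the z_c terms cancel.
Column A: 29.5×2.89 + (z_c − 29.5)×3.31
Column B: 0.421×0 + x×2.86 + 18.9×2.78 + (z_c − 0.421 − 18.9 − x)×3.31
The z_c×3.31 term appears on both sides and cancels. Collect the known terms of each column as K = Σ(ρt)_known − 3.31 × (depth of known layers): K_A = 85.255 − 3.31×29.5 = −12.39; K_B = 52.542 − 3.31×(0.421 + 18.9) = −11.41051.
Balance: K_A = K_B − x×(3.31 − 2.86), so x = (K_B − K_A)/(3.31 − 2.86) = 0.97949/0.45 = 2.18 km.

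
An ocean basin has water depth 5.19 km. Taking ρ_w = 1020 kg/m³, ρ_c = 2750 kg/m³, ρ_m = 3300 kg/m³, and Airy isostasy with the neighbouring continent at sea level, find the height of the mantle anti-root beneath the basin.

For local isostatic compensation: replacing crust with seawater at the top is compensated by replacing crust with mantle at the base: d (ρ_c − ρ_w) = a (ρ_m − ρ_c).
a = d (ρ_c − ρ_w)/(ρ_m − ρ_c) = 5.19 km × 1730/550 = 16.3 km.

16.3 km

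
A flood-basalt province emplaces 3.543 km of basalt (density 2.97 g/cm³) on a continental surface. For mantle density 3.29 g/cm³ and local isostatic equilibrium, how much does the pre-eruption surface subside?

Subaerial loading: s = t ρ_load / ρ_m.
s = 3.543 km × 2.97/3.29 = 3.2 km.

3.2 km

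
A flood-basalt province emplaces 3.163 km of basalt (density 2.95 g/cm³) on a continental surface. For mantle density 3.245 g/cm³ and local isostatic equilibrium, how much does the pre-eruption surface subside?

2.88 km

Subaerial loading: s = t ρ_load / ρ_m.
s = 3.163 km × 2.95/3.245 = 2.88 km.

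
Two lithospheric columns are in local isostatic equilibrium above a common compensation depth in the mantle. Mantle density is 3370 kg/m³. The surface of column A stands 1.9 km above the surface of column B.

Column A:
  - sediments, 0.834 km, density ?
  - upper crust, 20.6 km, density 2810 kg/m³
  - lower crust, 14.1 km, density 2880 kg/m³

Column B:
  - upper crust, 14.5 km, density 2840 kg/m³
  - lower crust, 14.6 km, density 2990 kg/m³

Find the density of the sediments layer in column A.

1940 kg/m³

Take the compensation level at the base of the deeper column (depth z_c below the surface of column A) and equate Σ ρ_i t_i down to z_c; mantle fills any gap and the z_c terms cancel.
Column A: 0.834×ρ + 20.6×2810 + 14.1×2880 + (z_c − 35.534)×3370
Column B: 1.9×0 + 14.5×2840 + 14.6×2990 + (z_c − 1.9 − 29.1)×3370
The z_c×3370 term appears on both sides and cancels. Collect the known terms of each column as K = Σ(ρt)_known − 3370 × (depth of known layers): K_A = 98494 − 3370×35.534 = −21255.58; K_B = 84834 − 3370×(1.9 + 29.1) = −19636.
Balance: K_A + 0.834×ρ = K_B, so ρ = (K_B − K_A)/0.834 = 1619.58/0.834 = 1940 kg/m³.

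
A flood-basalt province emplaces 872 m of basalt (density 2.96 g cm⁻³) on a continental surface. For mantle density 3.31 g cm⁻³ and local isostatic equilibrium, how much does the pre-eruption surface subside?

Subaerial loading: s = t ρ_load / ρ_m.
s = 872 m × 2.96/3.31 = 780 m.

780 m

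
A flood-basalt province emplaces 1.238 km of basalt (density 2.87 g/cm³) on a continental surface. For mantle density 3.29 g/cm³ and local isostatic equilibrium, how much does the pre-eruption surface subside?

1.08 km

Subaerial loading: s = t ρ_load / ρ_m.
s = 1.238 km × 2.87/3.29 = 1.08 km.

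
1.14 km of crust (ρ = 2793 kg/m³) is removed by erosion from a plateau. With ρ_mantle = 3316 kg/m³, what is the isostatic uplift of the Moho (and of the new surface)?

Unloading: uplift u = e ρ_c/ρ_m = 1.14 km × 2793/3316 = 0.96 km.

0.96 km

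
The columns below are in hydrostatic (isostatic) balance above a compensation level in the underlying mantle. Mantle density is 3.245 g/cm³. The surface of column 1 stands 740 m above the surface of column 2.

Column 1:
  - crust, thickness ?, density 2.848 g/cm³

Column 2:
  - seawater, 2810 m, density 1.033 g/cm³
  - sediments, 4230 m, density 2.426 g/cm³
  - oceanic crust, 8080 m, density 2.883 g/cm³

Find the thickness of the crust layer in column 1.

Take the compensation level at the base of the deeper column (depth z_c below the surface of column 1) and equate Σ ρ_i t_i down to z_c; mantle fills any gap and the z_c terms cancel.
Column 1: x×2.848 + (z_c − 0 − x)×3.245
Column 2: 740×0 + 2810×1.033 + 4230×2.426 + 8080×2.883 + (z_c − 740 − 15120)×3.245
The z_c×3.245 term appears on both sides and cancels. Collect the known terms of each column as K = Σ(ρt)_known − 3.245 × (depth of known layers): K_1 = 0 − 3.245×0 = 0; K_2 = 36459.35 − 3.245×(740 + 15120) = −15006.35.
Balance: K_1 − x×(3.245 − 2.848) = K_2, so x = (K_1 − K_2)/(3.245 − 2.848) = 15006.4/0.397 = 37800 m.

37800 m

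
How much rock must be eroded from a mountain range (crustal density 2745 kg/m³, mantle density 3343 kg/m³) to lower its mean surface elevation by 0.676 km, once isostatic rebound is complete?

3.78 km

Net drop Δ = e − u = e − e ρ_c/ρ_m = e (ρ_m − ρ_c)/ρ_m.
e = Δ ρ_m/(ρ_m − ρ_c) = 0.676 km × 3343/598 = 3.78 km.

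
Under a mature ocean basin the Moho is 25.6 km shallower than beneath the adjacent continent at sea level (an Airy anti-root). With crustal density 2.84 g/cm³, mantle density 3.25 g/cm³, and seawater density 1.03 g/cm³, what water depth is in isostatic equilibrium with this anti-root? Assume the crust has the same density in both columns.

Replacing a thickness d of crust by seawater at the top must be balanced by replacing crust with mantle at the base: d (ρ_c − ρ_w) = a (ρ_m − ρ_c).
d = a (ρ_m − ρ_c)/(ρ_c − ρ_w) = 25.6 km × 0.41/1.81 = 5.8 km.

5.8 km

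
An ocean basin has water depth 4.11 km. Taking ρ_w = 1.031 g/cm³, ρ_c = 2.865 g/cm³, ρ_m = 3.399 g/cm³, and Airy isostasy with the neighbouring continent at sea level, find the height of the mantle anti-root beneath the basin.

For local isostatic compensation: replacing crust with seawater at the top is compensated by replacing crust with mantle at the base: d (ρ_c − ρ_w) = a (ρ_m − ρ_c).
a = d (ρ_c − ρ_w)/(ρ_m − ρ_c) = 4.11 km × 1.834/0.534 = 14.1 km.

14.1 km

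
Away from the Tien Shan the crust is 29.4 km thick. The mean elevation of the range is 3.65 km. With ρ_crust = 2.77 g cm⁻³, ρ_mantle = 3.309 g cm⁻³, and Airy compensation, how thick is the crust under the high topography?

Root depth r = h ρ_c / (ρ_m − ρ_c) = 3.65 km × 2.77 / 0.539 = 18.76 km.
Total thickness = T + h + r = 29.4 km + 3.65 km + 18.76 km = 51.8 km.

51.8 km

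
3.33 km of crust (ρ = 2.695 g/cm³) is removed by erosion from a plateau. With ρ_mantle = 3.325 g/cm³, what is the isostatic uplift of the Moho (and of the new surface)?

2.7 km

Unloading: uplift u = e ρ_c/ρ_m = 3.33 km × 2.695/3.325 = 2.7 km.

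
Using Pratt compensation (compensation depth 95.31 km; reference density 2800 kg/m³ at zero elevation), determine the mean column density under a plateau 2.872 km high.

Pratt balance: ρ_ref D = ρ (D + h).
ρ = ρ_ref D/(D + h) = 2800 × 95.31 km/(95.31 km + 2.872 km) = 2720 kg/m³.

2720 kg/m³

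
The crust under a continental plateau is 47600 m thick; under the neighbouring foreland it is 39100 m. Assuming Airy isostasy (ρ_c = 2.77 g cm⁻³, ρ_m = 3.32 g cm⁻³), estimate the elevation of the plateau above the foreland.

1410 m

Excess crust Δ = 47600 m − 39100 m = 8500 m, split between elevation h and root r with h + r = Δ.
Airy balance ρ_c h = (ρ_m − ρ_c) r gives r = h ρ_c/(ρ_m − ρ_c), so h (1 + ρ_c/(ρ_m − ρ_c)) = Δ, i.e. h = Δ (ρ_m − ρ_c)/ρ_m.
h = 8500 m × 0.55/3.32 = 1410 m.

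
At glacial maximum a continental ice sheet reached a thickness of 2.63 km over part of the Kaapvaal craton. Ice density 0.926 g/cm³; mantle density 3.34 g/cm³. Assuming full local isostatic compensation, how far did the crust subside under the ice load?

0.729 km

Equating mass per unit area of the two columns: the ice load ρ_ice t is balanced by mantle displaced below, ρ_m s.
s = t ρ_ice / ρ_m = 2.63 km × 0.926/3.34 = 0.729 km.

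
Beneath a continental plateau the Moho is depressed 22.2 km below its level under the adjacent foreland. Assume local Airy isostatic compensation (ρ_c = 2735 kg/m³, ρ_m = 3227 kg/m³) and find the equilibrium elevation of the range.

3.99 km

Isostatic balance requires: ρ_c h = (ρ_m − ρ_c) r.
h = r (ρ_m − ρ_c) / ρ_c = 22.2 km × (3227 − 2735) / 2735 = 3.99 km.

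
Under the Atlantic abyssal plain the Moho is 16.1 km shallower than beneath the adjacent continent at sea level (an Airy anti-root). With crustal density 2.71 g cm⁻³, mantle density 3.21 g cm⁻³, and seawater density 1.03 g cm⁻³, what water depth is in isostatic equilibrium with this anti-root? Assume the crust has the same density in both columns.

Replacing a thickness d of crust by seawater at the top must be balanced by replacing crust with mantle at the base: d (ρ_c − ρ_w) = a (ρ_m − ρ_c).
d = a (ρ_m − ρ_c)/(ρ_c − ρ_w) = 16.1 km × 0.5/1.68 = 4.79 km.

4.79 km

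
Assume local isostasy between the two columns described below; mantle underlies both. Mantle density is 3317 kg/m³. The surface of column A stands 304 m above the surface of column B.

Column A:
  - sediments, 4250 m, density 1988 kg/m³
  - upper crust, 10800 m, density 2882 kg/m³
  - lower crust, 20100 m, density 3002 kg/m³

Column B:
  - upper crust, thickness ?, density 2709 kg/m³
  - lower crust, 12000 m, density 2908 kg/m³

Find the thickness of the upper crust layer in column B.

17700 m

Take the compensation level at the base of the deeper column (depth z_c below the surface of column A) and equate Σ ρ_i t_i down to z_c; mantle fills any gap and the z_c terms cancel.
Column A: 4250×1988 + 10800×2882 + 20100×3002 + (z_c − 35150)×3317
Column B: 304×0 + x×2709 + 12000×2908 + (z_c − 304 − 12000 − x)×3317
The z_c×3317 term appears on both sides and cancels. Collect the known terms of each column as K = Σ(ρt)_known − 3317 × (depth of known layers): K_A = 99914800 − 3317×35150 = −16677750; K_B = 34896000 − 3317×(304 + 12000) = −5916368.
Balance: K_A = K_B − x×(3317 − 2709), so x = (K_B − K_A)/(3317 − 2709) = 10761400/608 = 17700 m.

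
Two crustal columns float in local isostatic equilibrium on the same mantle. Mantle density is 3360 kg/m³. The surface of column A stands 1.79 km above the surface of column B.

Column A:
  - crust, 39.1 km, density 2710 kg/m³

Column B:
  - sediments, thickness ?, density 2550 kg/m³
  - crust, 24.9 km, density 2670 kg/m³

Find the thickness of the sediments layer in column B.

Take the compensation level at the base of the deeper column (depth z_c below the surface of column A) and equate Σ ρ_i t_i down to z_c; mantle fills any gap and the z_c terms cancel.
Column A: 39.1×2710 + (z_c − 39.1)×3360
Column B: 1.79×0 + x×2550 + 24.9×2670 + (z_c − 1.79 − 24.9 − x)×3360
The z_c×3360 term appears on both sides and cancels. Collect the known terms of each column as K = Σ(ρt)_known − 3360 × (depth of known layers): K_A = 105961 − 3360×39.1 = −25415; K_B = 66483 − 3360×(1.79 + 24.9) = −23195.4.
Balance: K_A = K_B − x×(3360 − 2550), so x = (K_B − K_A)/(3360 − 2550) = 2219.6/810 = 2.74 km.

2.74 km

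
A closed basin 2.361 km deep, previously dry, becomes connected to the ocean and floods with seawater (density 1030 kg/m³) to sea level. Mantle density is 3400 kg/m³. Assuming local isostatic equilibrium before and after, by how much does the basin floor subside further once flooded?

After flooding the water column is d + s deep. Its weight must equal the weight of mantle displaced by the extra subsidence s: (d + s) ρ_w = s ρ_m.
s = d ρ_w / (ρ_m − ρ_w) = 2.361 km × 1030/(3400 − 1030) = 1.03 km.

1.03 km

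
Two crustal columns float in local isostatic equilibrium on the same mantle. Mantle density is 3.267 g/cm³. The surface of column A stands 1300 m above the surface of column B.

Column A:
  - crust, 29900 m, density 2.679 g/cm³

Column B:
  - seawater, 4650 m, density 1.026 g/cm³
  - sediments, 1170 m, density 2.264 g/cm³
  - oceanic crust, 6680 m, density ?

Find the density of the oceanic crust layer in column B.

Take the compensation level at the base of the deeper column (depth z_c below the surface of column A) and equate Σ ρ_i t_i down to z_c; mantle fills any gap and the z_c terms cancel.
Column A: 29900×2.679 + (z_c − 29900)×3.267
Column B: 1300×0 + 4650×1.026 + 1170×2.264 + 6680×ρ + (z_c − 1300 − 12500)×3.267
The z_c×3.267 term appears on both sides and cancels. Collect the known terms of each column as K = Σ(ρt)_known − 3.267 × (depth of known layers): K_A = 80102.1 − 3.267×29900 = −17581.2; K_B = 7419.78 − 3.267×(1300 + 12500) = −37664.82.
Balance: K_A = K_B + 6680×ρ, so ρ = (K_A − K_B)/6680 = 20083.6/6680 = 3.01 g/cm³.

3.01 g/cm³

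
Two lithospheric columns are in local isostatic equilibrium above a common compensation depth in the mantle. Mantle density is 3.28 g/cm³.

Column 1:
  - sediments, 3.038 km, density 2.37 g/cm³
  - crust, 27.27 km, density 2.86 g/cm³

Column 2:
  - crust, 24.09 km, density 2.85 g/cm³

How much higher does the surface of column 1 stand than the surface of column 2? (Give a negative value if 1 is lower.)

1.18 km

For any compensation level in the mantle, the mantle terms cancel and isostasy reduces to e = (Σt_1 − Σt_2) − (Σ(ρt)_1 − Σ(ρt)_2) / ρ_m.
Σt_1 = 30.308 km; Σt_2 = 24.09 km; Σ(ρt)_1 = 85.19226; Σ(ρt)_2 = 68.6565 (in km·g/cm³).
e = (30.308 − 24.09) − (85.19226 − 68.6565) / 3.28 = 1.18 km.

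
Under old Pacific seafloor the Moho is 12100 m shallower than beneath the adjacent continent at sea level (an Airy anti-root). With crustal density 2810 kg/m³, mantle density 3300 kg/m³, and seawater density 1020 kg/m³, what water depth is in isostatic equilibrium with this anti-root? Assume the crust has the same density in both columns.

3310 m

Replacing a thickness d of crust by seawater at the top must be balanced by replacing crust with mantle at the base: d (ρ_c − ρ_w) = a (ρ_m − ρ_c).
d = a (ρ_m − ρ_c)/(ρ_c − ρ_w) = 12100 m × 490/1790 = 3310 m.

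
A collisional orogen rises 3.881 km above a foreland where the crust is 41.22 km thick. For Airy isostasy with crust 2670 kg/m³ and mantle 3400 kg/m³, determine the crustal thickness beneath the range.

Root depth r = h ρ_c / (ρ_m − ρ_c) = 3.881 km × 2670 / 730 = 14.19 km.
Total thickness = T + h + r = 41.22 km + 3.881 km + 14.19 km = 59.3 km.

59.3 km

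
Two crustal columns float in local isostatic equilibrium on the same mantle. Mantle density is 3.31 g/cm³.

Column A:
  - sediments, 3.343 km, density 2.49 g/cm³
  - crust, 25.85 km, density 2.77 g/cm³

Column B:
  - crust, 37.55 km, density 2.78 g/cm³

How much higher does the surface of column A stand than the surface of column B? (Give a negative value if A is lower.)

−0.967 km

For any compensation level in the mantle, the mantle terms cancel and isostasy reduces to e = (Σt_A − Σt_B) − (Σ(ρt)_A − Σ(ρt)_B) / ρ_m.
Σt_A = 29.193 km; Σt_B = 37.55 km; Σ(ρt)_A = 79.92857; Σ(ρt)_B = 104.389 (in km·g/cm³).
e = (29.193 − 37.55) − (79.92857 − 104.389) / 3.31 = −0.967 km.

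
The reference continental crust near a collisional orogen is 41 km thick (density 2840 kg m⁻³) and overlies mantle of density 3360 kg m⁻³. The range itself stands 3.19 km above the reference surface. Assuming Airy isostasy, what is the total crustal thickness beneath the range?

Root depth r = h ρ_c / (ρ_m − ρ_c) = 3.19 km × 2840 / 520 = 17.42 km.
Total thickness = T + h + r = 41 km + 3.19 km + 17.42 km = 61.6 km.

61.6 km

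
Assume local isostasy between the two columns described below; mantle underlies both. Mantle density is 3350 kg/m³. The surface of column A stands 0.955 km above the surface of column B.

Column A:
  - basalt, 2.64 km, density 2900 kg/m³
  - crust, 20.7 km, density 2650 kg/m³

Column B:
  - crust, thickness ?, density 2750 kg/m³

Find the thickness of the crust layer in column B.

Take the compensation level at the base of the deeper column (depth z_c below the surface of column A) and equate Σ ρ_i t_i down to z_c; mantle fills any gap and the z_c terms cancel.
Column A: 2.64×2900 + 20.7×2650 + (z_c − 23.34)×3350
Column B: 0.955×0 + x×2750 + (z_c − 0.955 − 0 − x)×3350
The z_c×3350 term appears on both sides and cancels. Collect the known terms of each column as K = Σ(ρt)_known − 3350 × (depth of known layers): K_A = 62511 − 3350×23.34 = −15678; K_B = 0 − 3350×(0.955 + 0) = −3199.25.
Balance: K_A = K_B − x×(3350 − 2750), so x = (K_B − K_A)/(3350 − 2750) = 12478.8/600 = 20.8 km.

20.8 km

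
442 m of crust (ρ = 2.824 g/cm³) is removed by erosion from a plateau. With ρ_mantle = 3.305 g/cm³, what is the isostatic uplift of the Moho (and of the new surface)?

Unloading: uplift u = e ρ_c/ρ_m = 442 m × 2.824/3.305 = 378 m.

378 m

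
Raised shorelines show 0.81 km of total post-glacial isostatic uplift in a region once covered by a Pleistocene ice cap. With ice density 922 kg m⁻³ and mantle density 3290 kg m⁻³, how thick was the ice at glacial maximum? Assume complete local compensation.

u = t ρ_ice/ρ_m → t = u ρ_m/ρ_ice = 0.81 km × 3290/922 = 2.89 km.

2.89 km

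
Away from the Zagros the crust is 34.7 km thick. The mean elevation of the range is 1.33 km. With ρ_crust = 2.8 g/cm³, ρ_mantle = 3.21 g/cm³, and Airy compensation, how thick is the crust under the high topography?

45.1 km

Root depth r = h ρ_c / (ρ_m − ρ_c) = 1.33 km × 2.8 / 0.41 = 9.083 km.
Total thickness = T + h + r = 34.7 km + 1.33 km + 9.083 km = 45.1 km.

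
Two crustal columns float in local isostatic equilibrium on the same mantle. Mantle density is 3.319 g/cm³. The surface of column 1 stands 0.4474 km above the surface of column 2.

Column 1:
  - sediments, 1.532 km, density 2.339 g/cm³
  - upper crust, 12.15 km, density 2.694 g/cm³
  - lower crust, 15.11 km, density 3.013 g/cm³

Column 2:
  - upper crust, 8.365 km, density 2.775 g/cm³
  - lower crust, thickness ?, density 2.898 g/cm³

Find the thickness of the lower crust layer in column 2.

18.3 km

Take the compensation level at the base of the deeper column (depth z_c below the surface of column 1) and equate Σ ρ_i t_i down to z_c; mantle fills any gap and the z_c terms cancel.
Column 1: 1.532×2.339 + 12.15×2.694 + 15.11×3.013 + (z_c − 28.792)×3.319
Column 2: 0.4474×0 + 8.365×2.775 + x×2.898 + (z_c − 0.4474 − 8.365 − x)×3.319
The z_c×3.319 term appears on both sides and cancels. Collect the known terms of each column as K = Σ(ρt)_known − 3.319 × (depth of known layers): K_1 = 81.841878 − 3.319×28.792 = −13.71877; K_2 = 23.212875 − 3.319×(0.4474 + 8.365) = −6.0354806.
Balance: K_1 = K_2 − x×(3.319 − 2.898), so x = (K_2 − K_1)/(3.319 − 2.898) = 7.68329/0.421 = 18.3 km.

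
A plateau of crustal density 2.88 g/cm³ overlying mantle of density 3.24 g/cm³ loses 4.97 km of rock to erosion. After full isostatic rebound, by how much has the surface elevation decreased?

Rebound u = e ρ_c/ρ_m = 4.97 km × 2.88/3.24 = 4.418 km.
Net surface drop = e − u = 4.97 km − 4.418 km = e (ρ_m − ρ_c)/ρ_m = 0.552 km.

0.552 km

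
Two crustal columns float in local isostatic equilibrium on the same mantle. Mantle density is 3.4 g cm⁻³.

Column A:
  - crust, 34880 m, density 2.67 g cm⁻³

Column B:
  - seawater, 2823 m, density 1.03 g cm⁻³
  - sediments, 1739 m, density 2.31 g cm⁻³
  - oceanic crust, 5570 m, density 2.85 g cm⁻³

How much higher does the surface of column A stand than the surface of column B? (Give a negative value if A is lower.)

For any compensation level in the mantle, the mantle terms cancel and isostasy reduces to e = (Σt_A − Σt_B) − (Σ(ρt)_A − Σ(ρt)_B) / ρ_m.
Σt_A = 34880 m; Σt_B = 10132 m; Σ(ρt)_A = 93129.6; Σ(ρt)_B = 22799.28 (in m·g cm⁻³).
e = (34880 − 10132) − (93129.6 − 22799.28) / 3.4 = 4060 m.

4060 m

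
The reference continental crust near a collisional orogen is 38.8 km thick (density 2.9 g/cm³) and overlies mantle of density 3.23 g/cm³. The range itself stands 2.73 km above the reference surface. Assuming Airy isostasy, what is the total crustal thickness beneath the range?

65.5 km

Root depth r = h ρ_c / (ρ_m − ρ_c) = 2.73 km × 2.9 / 0.33 = 23.99 km.
Total thickness = T + h + r = 38.8 km + 2.73 km + 23.99 km = 65.5 km.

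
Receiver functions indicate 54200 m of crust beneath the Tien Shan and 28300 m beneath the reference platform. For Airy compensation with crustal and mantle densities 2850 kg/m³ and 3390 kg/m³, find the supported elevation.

Excess crust Δ = 54200 m − 28300 m = 25900 m, split between elevation h and root r with h + r = Δ.
Airy balance ρ_c h = (ρ_m − ρ_c) r gives r = h ρ_c/(ρ_m − ρ_c), so h (1 + ρ_c/(ρ_m − ρ_c)) = Δ, i.e. h = Δ (ρ_m − ρ_c)/ρ_m.
h = 25900 m × 540/3390 = 4130 m.

4130 m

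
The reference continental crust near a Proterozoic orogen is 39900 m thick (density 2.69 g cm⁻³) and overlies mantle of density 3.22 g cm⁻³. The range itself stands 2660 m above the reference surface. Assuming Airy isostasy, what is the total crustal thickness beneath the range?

Root depth r = h ρ_c / (ρ_m − ρ_c) = 2660 m × 2.69 / 0.53 = 13500 m.
Total thickness = T + h + r = 39900 m + 2660 m + 13500 m = 56100 m.

56100 m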